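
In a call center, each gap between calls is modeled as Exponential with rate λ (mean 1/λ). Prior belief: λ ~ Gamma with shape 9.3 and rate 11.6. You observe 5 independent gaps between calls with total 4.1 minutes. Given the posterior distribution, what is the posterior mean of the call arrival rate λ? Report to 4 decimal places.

0.9108

With a Gamma(shape α, rate β) prior on the exponential rate λ, the posterior after n observations with total T = Σxᵢ is Gamma(α+n, β+T).
Posterior: Gamma(9.3+5, 11.6+4.1) = Gamma(14.3, 15.7).
Posterior mean of λ = α/β = 14.3/15.7 = 0.9108.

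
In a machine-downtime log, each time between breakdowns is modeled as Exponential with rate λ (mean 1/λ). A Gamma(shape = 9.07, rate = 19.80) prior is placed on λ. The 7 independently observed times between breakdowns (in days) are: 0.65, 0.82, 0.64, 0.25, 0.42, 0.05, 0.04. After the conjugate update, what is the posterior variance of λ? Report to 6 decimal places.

0.031269

With a Gamma(shape α, rate β) prior on the exponential rate λ, the posterior after n observations with total T = Σxᵢ is Gamma(α+n, β+T).
Sum of observations T = 2.87 days; n = 7.
Posterior: Gamma(9.07+7, 19.80+2.87) = Gamma(16.07, 22.67).
Var = α/β² = 0.031269.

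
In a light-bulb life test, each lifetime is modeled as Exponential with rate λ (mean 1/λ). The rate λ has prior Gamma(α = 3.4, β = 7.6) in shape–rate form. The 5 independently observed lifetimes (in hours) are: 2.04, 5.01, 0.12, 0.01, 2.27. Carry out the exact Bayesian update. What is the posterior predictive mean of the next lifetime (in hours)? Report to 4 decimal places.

2.3041

With a Gamma(shape α, rate β) prior on the exponential rate λ, the posterior after n observations with total T = Σxᵢ is Gamma(α+n, β+T).
Sum of observations T = 9.45 hours; n = 5.
Posterior: Gamma(3.4+5, 7.6+9.45) = Gamma(8.4, 17.05).
The predictive distribution for the next observation is Lomax; its mean is β/(α−1) = 17.05/7.4 = 2.3041.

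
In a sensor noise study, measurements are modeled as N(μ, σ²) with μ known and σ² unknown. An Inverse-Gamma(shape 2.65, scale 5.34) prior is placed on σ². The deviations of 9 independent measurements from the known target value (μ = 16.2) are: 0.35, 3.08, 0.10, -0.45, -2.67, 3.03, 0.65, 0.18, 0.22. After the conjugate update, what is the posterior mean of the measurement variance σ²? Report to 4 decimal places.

With known mean μ and an Inverse-Gamma(α, β) prior on σ², the Normal likelihood is conjugate: posterior is Inv-Gamma(α + n/2, β + Σ(xᵢ−μ)²/2).
Σ(xᵢ−μ)² = (0.35)² + (3.08)² + (0.10)² + (-0.45)² + (-2.67)² + (3.03)² + (0.65)² + (0.18)² + (0.22)² = 26.6345.
Posterior: Inv-Gamma(2.65 + 9/2, 5.34 + 26.6345/2) = Inv-Gamma(7.15, 18.65725).
E[σ²|data] = β/(α−1) = 18.65725/6.15 = 3.0337.

3.0337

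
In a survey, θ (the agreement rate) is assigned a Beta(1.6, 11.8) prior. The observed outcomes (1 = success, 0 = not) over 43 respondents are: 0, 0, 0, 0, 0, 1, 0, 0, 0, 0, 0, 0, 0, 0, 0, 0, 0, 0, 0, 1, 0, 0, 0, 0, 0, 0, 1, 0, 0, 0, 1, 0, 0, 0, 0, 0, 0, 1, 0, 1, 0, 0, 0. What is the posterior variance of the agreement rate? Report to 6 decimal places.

0.002031

The Beta prior is conjugate to a Binomial/Bernoulli likelihood; the update adds successes to α and failures to β.
Posterior: Beta(α+k, β+n−k) = Beta(1.6+6, 11.8+37) = Beta(7.6, 48.8).
Var = αβ/((α+β)²(α+β+1)) = 7.6·48.8/(56.4²·57.4) = 0.002031.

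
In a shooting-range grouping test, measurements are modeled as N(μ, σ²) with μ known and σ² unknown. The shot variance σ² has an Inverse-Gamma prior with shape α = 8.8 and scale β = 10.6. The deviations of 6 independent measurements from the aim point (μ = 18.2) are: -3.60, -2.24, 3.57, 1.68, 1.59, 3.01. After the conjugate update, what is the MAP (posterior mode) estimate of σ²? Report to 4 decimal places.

With known mean μ and an Inverse-Gamma(α, β) prior on σ², the Normal likelihood is conjugate: posterior is Inv-Gamma(α + n/2, β + Σ(xᵢ−μ)²/2).
Σ(xᵢ−μ)² = (-3.60)² + (-2.24)² + (3.57)² + (1.68)² + (1.59)² + (3.01)² = 45.1331.
Posterior: Inv-Gamma(8.8 + 6/2, 10.6 + 45.1331/2) = Inv-Gamma(11.80, 33.16655).
Mode = β/(α+1) = 33.16655/12.80 = 2.5911.

2.5911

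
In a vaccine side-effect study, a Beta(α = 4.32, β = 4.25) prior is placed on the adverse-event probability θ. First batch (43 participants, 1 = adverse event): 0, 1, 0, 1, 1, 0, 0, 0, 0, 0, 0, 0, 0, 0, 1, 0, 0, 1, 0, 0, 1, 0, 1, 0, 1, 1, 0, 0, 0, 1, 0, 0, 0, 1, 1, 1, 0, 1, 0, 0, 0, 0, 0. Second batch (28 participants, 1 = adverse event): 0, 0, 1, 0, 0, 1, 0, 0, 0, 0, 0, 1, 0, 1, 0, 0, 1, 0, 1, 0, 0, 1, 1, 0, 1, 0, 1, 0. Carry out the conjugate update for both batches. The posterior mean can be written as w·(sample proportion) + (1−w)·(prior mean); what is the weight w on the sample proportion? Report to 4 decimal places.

0.8923

The Beta prior is conjugate to a Binomial/Bernoulli likelihood; the update adds successes to α and failures to β.
Total number of participants: n = 43 + 28 = 71.
Posterior mean = (α₀+k)/(α₀+β₀+n) = [n/(α₀+β₀+n)]·(k/n) + [(α₀+β₀)/(α₀+β₀+n)]·α₀/(α₀+β₀), so only n and the prior enter the weight.
The weight on the data is w = n/(α₀+β₀+n) = 71/(4.32+4.25+71) = 71/79.57 = 0.8923.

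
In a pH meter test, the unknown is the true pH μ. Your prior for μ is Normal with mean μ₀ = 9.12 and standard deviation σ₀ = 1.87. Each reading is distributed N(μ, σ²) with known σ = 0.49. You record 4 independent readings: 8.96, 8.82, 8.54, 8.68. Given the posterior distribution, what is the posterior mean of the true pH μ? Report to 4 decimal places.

For Normal data with known variance σ², a Normal(μ₀, σ₀²) prior on μ is conjugate. Posterior precision = 1/σ₀² + n/σ²; posterior mean is the precision-weighted average of μ₀ and x̄.
Σxᵢ = 8.96 + 8.82 + 8.54 + 8.68 = 35, so n·x̄ = 35.
σ₀² = 1.87² = 3.4969, σ² = 0.49² = 0.2401; σ² + n·σ₀² = 0.2401 + 4·3.4969 = 14.2277.
Posterior mean = (μ₀/σ₀² + n·x̄/σ²)/(1/σ₀² + n/σ²) = (σ²·μ₀ + σ₀²·n·x̄)/(σ² + n·σ₀²) = (0.2401·9.12 + 3.4969·35)/14.2277 = 124.581212/14.2277 = 8.7562.

8.7562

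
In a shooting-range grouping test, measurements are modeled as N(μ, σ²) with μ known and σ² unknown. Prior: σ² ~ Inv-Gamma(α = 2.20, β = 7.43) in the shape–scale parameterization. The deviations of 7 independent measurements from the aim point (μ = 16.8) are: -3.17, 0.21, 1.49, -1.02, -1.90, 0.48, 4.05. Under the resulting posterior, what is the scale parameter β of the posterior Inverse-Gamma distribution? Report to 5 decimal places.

With known mean μ and an Inverse-Gamma(α, β) prior on σ², the Normal likelihood is conjugate: posterior is Inv-Gamma(α + n/2, β + Σ(xᵢ−μ)²/2).
Σ(xᵢ−μ)² = (-3.17)² + (0.21)² + (1.49)² + (-1.02)² + (-1.90)² + (0.48)² + (4.05)² = 33.5964.
Posterior: Inv-Gamma(2.20 + 7/2, 7.43 + 33.5964/2) = Inv-Gamma(5.70, 24.22820).
Posterior β = 24.22820.

24.22820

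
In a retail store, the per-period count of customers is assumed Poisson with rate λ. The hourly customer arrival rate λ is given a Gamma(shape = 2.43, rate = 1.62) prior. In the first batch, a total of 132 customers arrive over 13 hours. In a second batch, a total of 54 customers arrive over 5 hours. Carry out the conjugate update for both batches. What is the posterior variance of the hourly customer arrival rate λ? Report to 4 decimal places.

0.4895

With a Gamma(shape α, rate β) prior, the Poisson likelihood is conjugate: the posterior is Gamma(α + ΣXᵢ, β + n).
After batch 1: Gamma(α+S, β+n) = Gamma(2.43+132, 1.62+13) = Gamma(134.43, 14.62).
After batch 2: Gamma(α+S, β+n) = Gamma(134.43+54, 14.62+5) = Gamma(188.43, 19.62).
Var = α/β² = 188.43/19.62² = 0.4895.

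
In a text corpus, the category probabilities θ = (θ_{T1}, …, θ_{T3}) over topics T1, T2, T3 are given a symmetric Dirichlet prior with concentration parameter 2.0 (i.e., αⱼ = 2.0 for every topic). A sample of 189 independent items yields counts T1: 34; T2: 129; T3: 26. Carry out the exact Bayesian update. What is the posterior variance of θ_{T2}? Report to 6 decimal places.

0.001125

The Dirichlet prior is conjugate to the Multinomial likelihood: each posterior αⱼ = prior αⱼ + observed count nⱼ.
Posterior concentration: (36.0, 131.0, 28.0), total = 195.0.
Var[θ_j] = α_j(Σα−α_j)/((Σα)²(Σα+1)) = 131.0·64.0/(195.0²·196.0) = 0.001125.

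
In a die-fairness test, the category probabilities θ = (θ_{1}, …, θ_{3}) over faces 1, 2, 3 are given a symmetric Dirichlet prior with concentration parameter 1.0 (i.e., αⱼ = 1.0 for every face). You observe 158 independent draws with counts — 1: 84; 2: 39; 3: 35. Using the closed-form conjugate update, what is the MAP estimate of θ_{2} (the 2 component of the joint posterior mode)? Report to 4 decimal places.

The Dirichlet prior is conjugate to the Multinomial likelihood: each posterior αⱼ = prior αⱼ + observed count nⱼ.
Posterior concentration: (85.0, 40.0, 36.0), total = 161.0.
Joint mode component: (α_{2}−1)/(Σα−K) = 39.0/158.0 = 0.2468.

0.2468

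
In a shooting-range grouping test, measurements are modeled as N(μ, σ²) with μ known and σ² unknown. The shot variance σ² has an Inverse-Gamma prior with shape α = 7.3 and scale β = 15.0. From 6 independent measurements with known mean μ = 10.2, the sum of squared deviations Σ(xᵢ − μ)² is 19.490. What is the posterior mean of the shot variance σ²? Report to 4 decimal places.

With known mean μ and an Inverse-Gamma(α, β) prior on σ², the Normal likelihood is conjugate: posterior is Inv-Gamma(α + n/2, β + Σ(xᵢ−μ)²/2).
Posterior: Inv-Gamma(7.3 + 6/2, 15.0 + 19.490/2) = Inv-Gamma(10.30, 24.7450).
E[σ²|data] = β/(α−1) = 24.7450/9.30 = 2.6608.

2.6608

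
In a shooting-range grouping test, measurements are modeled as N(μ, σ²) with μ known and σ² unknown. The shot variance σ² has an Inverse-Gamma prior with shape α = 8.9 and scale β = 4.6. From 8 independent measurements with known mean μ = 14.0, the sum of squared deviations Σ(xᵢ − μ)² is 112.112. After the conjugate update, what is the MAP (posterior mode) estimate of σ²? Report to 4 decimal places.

4.3637

With known mean μ and an Inverse-Gamma(α, β) prior on σ², the Normal likelihood is conjugate: posterior is Inv-Gamma(α + n/2, β + Σ(xᵢ−μ)²/2).
Posterior: Inv-Gamma(8.9 + 8/2, 4.6 + 112.112/2) = Inv-Gamma(12.90, 60.6560).
Mode = β/(α+1) = 60.6560/13.90 = 4.3637.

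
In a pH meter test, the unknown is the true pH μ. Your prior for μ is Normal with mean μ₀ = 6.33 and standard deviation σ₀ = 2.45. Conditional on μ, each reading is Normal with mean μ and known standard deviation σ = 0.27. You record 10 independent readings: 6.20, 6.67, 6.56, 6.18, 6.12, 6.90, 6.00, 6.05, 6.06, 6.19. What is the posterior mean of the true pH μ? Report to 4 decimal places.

For Normal data with known variance σ², a Normal(μ₀, σ₀²) prior on μ is conjugate. Posterior precision = 1/σ₀² + n/σ²; posterior mean is the precision-weighted average of μ₀ and x̄.
Σxᵢ = 6.20 + 6.67 + 6.56 + 6.18 + 6.12 + 6.90 + 6.00 + 6.05 + 6.06 + 6.19 = 62.93, so n·x̄ = 62.93.
σ₀² = 2.45² = 6.0025, σ² = 0.27² = 0.0729; σ² + n·σ₀² = 0.0729 + 10·6.0025 = 60.0979.
Posterior mean = (μ₀/σ₀² + n·x̄/σ²)/(1/σ₀² + n/σ²) = (σ²·μ₀ + σ₀²·n·x̄)/(σ² + n·σ₀²) = (0.0729·6.33 + 6.0025·62.93)/60.0979 = 378.198782/60.0979 = 6.2930.

6.2930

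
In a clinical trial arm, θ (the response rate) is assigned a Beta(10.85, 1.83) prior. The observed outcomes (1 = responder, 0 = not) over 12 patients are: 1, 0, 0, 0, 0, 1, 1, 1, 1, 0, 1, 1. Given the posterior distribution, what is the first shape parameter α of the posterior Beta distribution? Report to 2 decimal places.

The Beta prior is conjugate to a Binomial/Bernoulli likelihood; the update adds successes to α and failures to β.
Posterior: Beta(α+k, β+n−k) = Beta(10.85+7, 1.83+5) = Beta(17.85, 6.83).
Posterior α = 17.85.

17.85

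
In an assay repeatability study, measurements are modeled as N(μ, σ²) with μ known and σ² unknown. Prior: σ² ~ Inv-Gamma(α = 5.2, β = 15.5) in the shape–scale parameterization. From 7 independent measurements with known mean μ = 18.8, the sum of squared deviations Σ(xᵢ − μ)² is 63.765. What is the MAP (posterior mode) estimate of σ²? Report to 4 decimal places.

4.8848

With known mean μ and an Inverse-Gamma(α, β) prior on σ², the Normal likelihood is conjugate: posterior is Inv-Gamma(α + n/2, β + Σ(xᵢ−μ)²/2).
Posterior: Inv-Gamma(5.2 + 7/2, 15.5 + 63.765/2) = Inv-Gamma(8.70, 47.3825).
Mode = β/(α+1) = 47.3825/9.70 = 4.8848.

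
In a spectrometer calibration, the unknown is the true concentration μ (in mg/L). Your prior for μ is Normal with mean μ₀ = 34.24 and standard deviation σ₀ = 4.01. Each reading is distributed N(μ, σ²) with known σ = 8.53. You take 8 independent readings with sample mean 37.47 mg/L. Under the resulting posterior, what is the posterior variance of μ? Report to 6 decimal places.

For Normal data with known variance σ², a Normal(μ₀, σ₀²) prior on μ is conjugate. Posterior precision = 1/σ₀² + n/σ²; posterior mean is the precision-weighted average of μ₀ and x̄.
σ₀² = 4.01² = 16.0801, σ² = 8.53² = 72.7609; σ² + n·σ₀² = 72.7609 + 8·16.0801 = 201.4017.
Posterior precision = 1/σ₀² + n/σ² = 1/16.0801 + 8/72.7609 = (σ² + n·σ₀²)/(σ₀²σ²) = 201.4017/(16.0801·72.7609); posterior variance σₙ² = σ₀²σ²/(σ² + n·σ₀²) = 16.0801·72.7609/201.4017 = 5.809298.

5.809298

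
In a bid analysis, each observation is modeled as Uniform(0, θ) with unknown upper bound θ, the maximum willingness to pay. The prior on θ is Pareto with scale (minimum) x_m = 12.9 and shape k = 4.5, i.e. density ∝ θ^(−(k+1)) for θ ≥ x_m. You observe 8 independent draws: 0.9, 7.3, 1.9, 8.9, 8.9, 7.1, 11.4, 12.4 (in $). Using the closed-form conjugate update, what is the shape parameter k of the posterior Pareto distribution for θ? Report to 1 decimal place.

12.5

A Pareto(scale x_m, shape k) prior on the upper bound θ of Uniform(0, θ) is conjugate: posterior is Pareto(max(x_m, max xᵢ), k + n).
Sample maximum = 12.4; prior scale x_m = 12.9 → posterior scale = max = 12.9.
Posterior shape = 4.5 + 8 = 12.5.
Posterior shape k = 12.5.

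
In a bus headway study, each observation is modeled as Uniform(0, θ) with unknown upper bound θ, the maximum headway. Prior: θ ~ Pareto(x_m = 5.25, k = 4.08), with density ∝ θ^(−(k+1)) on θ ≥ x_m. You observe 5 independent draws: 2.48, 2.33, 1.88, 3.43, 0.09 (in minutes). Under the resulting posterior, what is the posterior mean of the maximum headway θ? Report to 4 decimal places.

5.8998

A Pareto(scale x_m, shape k) prior on the upper bound θ of Uniform(0, θ) is conjugate: posterior is Pareto(max(x_m, max xᵢ), k + n).
Sample maximum = 3.43; prior scale x_m = 5.25 → posterior scale = max = 5.25.
Posterior shape = 4.08 + 5 = 9.08.
E[θ|data] = k·x_m/(k−1) = 9.08·5.25/8.08 = 5.8998.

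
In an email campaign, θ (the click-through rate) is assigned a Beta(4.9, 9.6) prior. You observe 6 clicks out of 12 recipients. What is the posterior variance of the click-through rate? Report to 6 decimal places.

0.008805

The Beta prior is conjugate to a Binomial/Bernoulli likelihood; the update adds successes to α and failures to β.
Posterior: Beta(α+k, β+n−k) = Beta(4.9+6, 9.6+6) = Beta(10.9, 15.6).
Var = αβ/((α+β)²(α+β+1)) = 10.9·15.6/(26.5²·27.5) = 0.008805.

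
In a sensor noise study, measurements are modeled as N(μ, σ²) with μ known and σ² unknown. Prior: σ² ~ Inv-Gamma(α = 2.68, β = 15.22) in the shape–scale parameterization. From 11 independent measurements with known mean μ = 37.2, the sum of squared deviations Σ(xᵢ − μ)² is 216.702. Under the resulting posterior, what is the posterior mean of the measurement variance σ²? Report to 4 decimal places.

17.2104

With known mean μ and an Inverse-Gamma(α, β) prior on σ², the Normal likelihood is conjugate: posterior is Inv-Gamma(α + n/2, β + Σ(xᵢ−μ)²/2).
Posterior: Inv-Gamma(2.68 + 11/2, 15.22 + 216.702/2) = Inv-Gamma(8.18, 123.5710).
E[σ²|data] = β/(α−1) = 123.5710/7.18 = 17.2104.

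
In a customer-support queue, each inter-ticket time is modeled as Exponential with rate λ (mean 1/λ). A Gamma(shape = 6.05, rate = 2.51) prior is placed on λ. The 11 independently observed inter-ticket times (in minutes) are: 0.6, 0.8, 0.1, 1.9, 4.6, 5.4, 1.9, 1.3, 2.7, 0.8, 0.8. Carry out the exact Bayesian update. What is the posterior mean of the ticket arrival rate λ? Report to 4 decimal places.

0.7283

With a Gamma(shape α, rate β) prior on the exponential rate λ, the posterior after n observations with total T = Σxᵢ is Gamma(α+n, β+T).
Sum of observations T = 20.9 minutes; n = 11.
Posterior: Gamma(6.05+11, 2.51+20.9) = Gamma(17.05, 23.41).
Posterior mean of λ = α/β = 17.05/23.41 = 0.7283.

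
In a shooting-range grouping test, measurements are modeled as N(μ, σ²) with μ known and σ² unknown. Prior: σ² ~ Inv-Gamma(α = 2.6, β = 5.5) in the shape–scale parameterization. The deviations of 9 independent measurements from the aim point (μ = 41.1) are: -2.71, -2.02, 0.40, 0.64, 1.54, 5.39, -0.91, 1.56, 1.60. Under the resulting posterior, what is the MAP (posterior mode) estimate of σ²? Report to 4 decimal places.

With known mean μ and an Inverse-Gamma(α, β) prior on σ², the Normal likelihood is conjugate: posterior is Inv-Gamma(α + n/2, β + Σ(xᵢ−μ)²/2).
Σ(xᵢ−μ)² = (-2.71)² + (-2.02)² + (0.40)² + (0.64)² + (1.54)² + (5.39)² + (-0.91)² + (1.56)² + (1.60)² = 49.2395.
Posterior: Inv-Gamma(2.6 + 9/2, 5.5 + 49.2395/2) = Inv-Gamma(7.10, 30.11975).
Mode = β/(α+1) = 30.11975/8.10 = 3.7185.

3.7185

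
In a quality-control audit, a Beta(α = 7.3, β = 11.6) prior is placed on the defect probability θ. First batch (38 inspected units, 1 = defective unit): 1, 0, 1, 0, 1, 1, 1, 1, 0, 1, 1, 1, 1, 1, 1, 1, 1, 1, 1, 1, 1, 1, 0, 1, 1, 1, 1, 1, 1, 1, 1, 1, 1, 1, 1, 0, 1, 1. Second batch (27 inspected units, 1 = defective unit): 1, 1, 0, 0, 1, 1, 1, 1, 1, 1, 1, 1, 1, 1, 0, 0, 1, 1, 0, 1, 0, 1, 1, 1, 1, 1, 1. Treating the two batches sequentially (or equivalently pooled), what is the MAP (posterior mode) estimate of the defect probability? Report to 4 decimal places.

The Beta prior is conjugate to a Binomial/Bernoulli likelihood; the update adds successes to α and failures to β.
After batch 1: Beta(7.3+33, 11.6+5) = Beta(40.3, 16.6).
After batch 2: Beta(40.3+21, 16.6+6) = Beta(61.3, 22.6).
Mode of Beta(a,b) for a,b>1 is (a−1)/(a+b−2) = 60.3/81.9 = 0.7363.

0.7363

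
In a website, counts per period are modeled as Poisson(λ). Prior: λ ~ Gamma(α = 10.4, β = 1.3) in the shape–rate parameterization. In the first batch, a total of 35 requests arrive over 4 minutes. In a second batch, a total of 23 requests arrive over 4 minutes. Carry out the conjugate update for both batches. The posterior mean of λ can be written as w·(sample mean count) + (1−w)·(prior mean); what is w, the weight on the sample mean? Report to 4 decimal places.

0.8602

With a Gamma(shape α, rate β) prior, the Poisson likelihood is conjugate: the posterior is Gamma(α + ΣXᵢ, β + n).
Total number of minutes: n = 4 + 4 = 8.
Posterior mean = (α₀+S)/(β₀+n) = [n/(β₀+n)]·(S/n) + [β₀/(β₀+n)]·(α₀/β₀), so only n and β₀ enter the weight.
Weight on data w = n/(β₀+n) = 8/(1.3+8) = 8/9.3 = 0.8602.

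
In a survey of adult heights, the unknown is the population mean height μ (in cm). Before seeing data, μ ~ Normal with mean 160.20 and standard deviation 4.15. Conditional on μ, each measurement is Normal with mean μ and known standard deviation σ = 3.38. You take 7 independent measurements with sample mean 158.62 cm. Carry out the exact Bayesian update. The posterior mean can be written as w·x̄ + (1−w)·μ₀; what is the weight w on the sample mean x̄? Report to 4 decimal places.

0.9134

For Normal data with known variance σ², a Normal(μ₀, σ₀²) prior on μ is conjugate. Posterior precision = 1/σ₀² + n/σ²; posterior mean is the precision-weighted average of μ₀ and x̄.
σ₀² = 4.15² = 17.2225, σ² = 3.38² = 11.4244. Prior precision 1/σ₀² = 1/17.2225; data precision n/σ² = 7/11.4244.
w = (n/σ²)/(1/σ₀² + n/σ²) = n·σ₀²/(σ² + n·σ₀²) = 7·17.2225/(11.4244 + 7·17.2225) = 120.5575/131.9819 = 0.9134.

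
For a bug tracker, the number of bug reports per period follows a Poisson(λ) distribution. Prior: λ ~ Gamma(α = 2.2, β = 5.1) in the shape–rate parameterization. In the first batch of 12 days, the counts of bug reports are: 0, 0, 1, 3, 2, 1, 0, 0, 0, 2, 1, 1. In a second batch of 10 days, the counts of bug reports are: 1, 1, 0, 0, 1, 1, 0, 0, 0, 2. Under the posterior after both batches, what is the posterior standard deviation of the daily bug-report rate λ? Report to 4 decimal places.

0.1617

With a Gamma(shape α, rate β) prior, the Poisson likelihood is conjugate: the posterior is Gamma(α + ΣXᵢ, β + n).
Batch 1: sum of counts S = 11 over n = 12 days.
After batch 1: Gamma(α+S, β+n) = Gamma(2.2+11, 5.1+12) = Gamma(13.2, 17.1).
Batch 2: sum of counts S = 6 over n = 10 days.
After batch 2: Gamma(α+S, β+n) = Gamma(13.2+6, 17.1+10) = Gamma(19.2, 27.1).
SD = √α/β = √19.2/27.1 = 0.1617.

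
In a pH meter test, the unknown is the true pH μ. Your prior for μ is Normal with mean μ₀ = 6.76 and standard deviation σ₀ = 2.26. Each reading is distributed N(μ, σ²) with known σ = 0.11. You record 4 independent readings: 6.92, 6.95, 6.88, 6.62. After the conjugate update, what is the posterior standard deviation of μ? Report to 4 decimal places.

For Normal data with known variance σ², a Normal(μ₀, σ₀²) prior on μ is conjugate. Posterior precision = 1/σ₀² + n/σ²; posterior mean is the precision-weighted average of μ₀ and x̄.
σ₀² = 2.26² = 5.1076, σ² = 0.11² = 0.0121; σ² + n·σ₀² = 0.0121 + 4·5.1076 = 20.4425.
Posterior precision = 1/σ₀² + n/σ² = 1/5.1076 + 4/0.0121 = (σ² + n·σ₀²)/(σ₀²σ²) = 20.4425/(5.1076·0.0121); posterior variance σₙ² = σ₀²σ²/(σ² + n·σ₀²) = 5.1076·0.0121/20.4425 = 0.003023.
Posterior SD = √σₙ² = √(5.1076·0.0121/20.4425) = 0.0550.

0.0550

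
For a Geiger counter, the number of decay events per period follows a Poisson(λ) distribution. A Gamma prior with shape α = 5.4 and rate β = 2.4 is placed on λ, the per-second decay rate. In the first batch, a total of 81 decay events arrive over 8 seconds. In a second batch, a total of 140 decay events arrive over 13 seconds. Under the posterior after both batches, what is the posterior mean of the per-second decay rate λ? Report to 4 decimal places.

With a Gamma(shape α, rate β) prior, the Poisson likelihood is conjugate: the posterior is Gamma(α + ΣXᵢ, β + n).
After batch 1: Gamma(α+S, β+n) = Gamma(5.4+81, 2.4+8) = Gamma(86.4, 10.4).
After batch 2: Gamma(α+S, β+n) = Gamma(86.4+140, 10.4+13) = Gamma(226.4, 23.4).
Posterior mean = α/β = 226.4/23.4 = 9.6752.

9.6752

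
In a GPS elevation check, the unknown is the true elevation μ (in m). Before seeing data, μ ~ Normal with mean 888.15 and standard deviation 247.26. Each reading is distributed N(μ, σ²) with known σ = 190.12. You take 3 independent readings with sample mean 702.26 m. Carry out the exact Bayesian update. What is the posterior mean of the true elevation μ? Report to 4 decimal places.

732.8629

For Normal data with known variance σ², a Normal(μ₀, σ₀²) prior on μ is conjugate. Posterior precision = 1/σ₀² + n/σ²; posterior mean is the precision-weighted average of μ₀ and x̄.
n·x̄ = 3·702.26 = 2106.78.
σ₀² = 247.26² = 61137.5076, σ² = 190.12² = 36145.6144; σ² + n·σ₀² = 36145.6144 + 3·61137.5076 = 219558.1372.
Posterior mean = (μ₀/σ₀² + n·x̄/σ²)/(1/σ₀² + n/σ²) = (σ²·μ₀ + σ₀²·n·x̄)/(σ² + n·σ₀²) = (36145.6144·888.15 + 61137.5076·2106.78)/219558.1372 = 160906005.690888/219558.1372 = 732.8629.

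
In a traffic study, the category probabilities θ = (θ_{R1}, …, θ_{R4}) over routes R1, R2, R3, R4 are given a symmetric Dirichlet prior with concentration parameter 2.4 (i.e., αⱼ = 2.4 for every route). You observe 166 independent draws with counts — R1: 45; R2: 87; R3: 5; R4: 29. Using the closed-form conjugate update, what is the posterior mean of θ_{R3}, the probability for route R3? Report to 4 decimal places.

The Dirichlet prior is conjugate to the Multinomial likelihood: each posterior αⱼ = prior αⱼ + observed count nⱼ.
Posterior concentration: (47.4, 89.4, 7.4, 31.4), total = 175.6.
E[θ_{R3}|data] = α_{R3}/Σα = 7.4/175.6 = 0.0421.

0.0421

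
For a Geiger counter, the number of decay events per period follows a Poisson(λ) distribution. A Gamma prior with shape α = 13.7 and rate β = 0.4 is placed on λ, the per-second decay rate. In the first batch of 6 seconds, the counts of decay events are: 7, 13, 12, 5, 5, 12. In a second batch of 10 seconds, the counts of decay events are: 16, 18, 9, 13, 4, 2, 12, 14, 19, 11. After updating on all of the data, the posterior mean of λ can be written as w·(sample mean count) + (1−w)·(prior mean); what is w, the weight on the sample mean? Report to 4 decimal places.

With a Gamma(shape α, rate β) prior, the Poisson likelihood is conjugate: the posterior is Gamma(α + ΣXᵢ, β + n).
Total number of seconds: n = 6 + 10 = 16.
Posterior mean = (α₀+S)/(β₀+n) = [n/(β₀+n)]·(S/n) + [β₀/(β₀+n)]·(α₀/β₀), so only n and β₀ enter the weight.
Weight on data w = n/(β₀+n) = 16/(0.4+16) = 16/16.4 = 0.9756.

0.9756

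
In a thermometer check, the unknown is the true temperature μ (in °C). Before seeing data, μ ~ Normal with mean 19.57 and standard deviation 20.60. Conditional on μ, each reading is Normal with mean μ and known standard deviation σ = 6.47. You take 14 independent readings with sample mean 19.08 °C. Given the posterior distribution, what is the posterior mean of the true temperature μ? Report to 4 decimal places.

For Normal data with known variance σ², a Normal(μ₀, σ₀²) prior on μ is conjugate. Posterior precision = 1/σ₀² + n/σ²; posterior mean is the precision-weighted average of μ₀ and x̄.
n·x̄ = 14·19.08 = 267.12.
σ₀² = 20.60² = 424.36, σ² = 6.47² = 41.8609; σ² + n·σ₀² = 41.8609 + 14·424.36 = 5982.9009.
Posterior mean = (μ₀/σ₀² + n·x̄/σ²)/(1/σ₀² + n/σ²) = (σ²·μ₀ + σ₀²·n·x̄)/(σ² + n·σ₀²) = (41.8609·19.57 + 424.36·267.12)/5982.9009 = 114174.261013/5982.9009 = 19.0834.

19.0834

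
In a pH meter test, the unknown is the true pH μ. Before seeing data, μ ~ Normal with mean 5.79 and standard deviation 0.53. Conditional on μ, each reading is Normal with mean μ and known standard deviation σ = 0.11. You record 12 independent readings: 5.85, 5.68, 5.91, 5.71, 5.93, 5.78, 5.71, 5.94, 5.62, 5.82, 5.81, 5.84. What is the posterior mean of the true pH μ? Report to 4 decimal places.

5.8000

For Normal data with known variance σ², a Normal(μ₀, σ₀²) prior on μ is conjugate. Posterior precision = 1/σ₀² + n/σ²; posterior mean is the precision-weighted average of μ₀ and x̄.
Σxᵢ = 5.85 + 5.68 + 5.91 + 5.71 + 5.93 + 5.78 + 5.71 + 5.94 + 5.62 + 5.82 + 5.81 + 5.84 = 69.6, so n·x̄ = 69.6.
σ₀² = 0.53² = 0.2809, σ² = 0.11² = 0.0121; σ² + n·σ₀² = 0.0121 + 12·0.2809 = 3.3829.
Posterior mean = (μ₀/σ₀² + n·x̄/σ²)/(1/σ₀² + n/σ²) = (σ²·μ₀ + σ₀²·n·x̄)/(σ² + n·σ₀²) = (0.0121·5.79 + 0.2809·69.6)/3.3829 = 19.620699/3.3829 = 5.8000.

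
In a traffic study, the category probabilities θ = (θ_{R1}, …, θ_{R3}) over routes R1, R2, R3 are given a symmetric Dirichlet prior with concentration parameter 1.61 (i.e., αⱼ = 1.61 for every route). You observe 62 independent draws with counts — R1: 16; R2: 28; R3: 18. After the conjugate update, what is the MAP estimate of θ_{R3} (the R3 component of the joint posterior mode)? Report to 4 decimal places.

0.2916

The Dirichlet prior is conjugate to the Multinomial likelihood: each posterior αⱼ = prior αⱼ + observed count nⱼ.
Posterior concentration: (17.61, 29.61, 19.61), total = 66.83.
Joint mode component: (α_{R3}−1)/(Σα−K) = 18.61/63.83 = 0.2916.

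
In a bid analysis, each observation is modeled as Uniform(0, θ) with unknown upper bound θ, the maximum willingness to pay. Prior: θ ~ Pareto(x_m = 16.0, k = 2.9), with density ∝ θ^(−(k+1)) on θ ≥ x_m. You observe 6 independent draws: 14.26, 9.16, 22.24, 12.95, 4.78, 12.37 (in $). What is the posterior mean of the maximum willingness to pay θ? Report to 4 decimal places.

25.0552

A Pareto(scale x_m, shape k) prior on the upper bound θ of Uniform(0, θ) is conjugate: posterior is Pareto(max(x_m, max xᵢ), k + n).
Sample maximum = 22.24; prior scale x_m = 16.0 → posterior scale = max = 22.24.
Posterior shape = 2.9 + 6 = 8.9.
E[θ|data] = k·x_m/(k−1) = 8.9·22.24/7.9 = 25.0552.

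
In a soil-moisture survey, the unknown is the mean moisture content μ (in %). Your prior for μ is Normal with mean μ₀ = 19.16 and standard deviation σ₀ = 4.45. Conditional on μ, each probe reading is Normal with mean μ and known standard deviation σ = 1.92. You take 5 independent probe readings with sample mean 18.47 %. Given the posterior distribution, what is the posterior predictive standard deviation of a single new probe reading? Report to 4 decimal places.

For Normal data with known variance σ², a Normal(μ₀, σ₀²) prior on μ is conjugate. Posterior precision = 1/σ₀² + n/σ²; posterior mean is the precision-weighted average of μ₀ and x̄.
σ₀² = 4.45² = 19.8025, σ² = 1.92² = 3.6864; σ² + n·σ₀² = 3.6864 + 5·19.8025 = 102.6989.
Posterior precision = 1/σ₀² + n/σ² = 1/19.8025 + 5/3.6864 = (σ² + n·σ₀²)/(σ₀²σ²) = 102.6989/(19.8025·3.6864); posterior variance σₙ² = σ₀²σ²/(σ² + n·σ₀²) = 19.8025·3.6864/102.6989 = 0.710815.
Predictive variance for one new observation = σₙ² + σ² = 19.8025·3.6864/102.6989 + 3.6864 = σ²·(σ₀² + 102.6989)/102.6989 = 3.6864·122.5014/102.6989 = 4.397215; SD = √(3.6864·122.5014/102.6989) = 2.0970.

2.0970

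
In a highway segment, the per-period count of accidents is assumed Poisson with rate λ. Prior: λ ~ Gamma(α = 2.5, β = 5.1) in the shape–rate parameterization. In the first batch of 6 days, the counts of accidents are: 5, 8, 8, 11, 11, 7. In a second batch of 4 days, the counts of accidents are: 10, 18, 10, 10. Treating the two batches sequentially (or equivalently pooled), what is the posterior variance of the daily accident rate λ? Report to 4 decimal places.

With a Gamma(shape α, rate β) prior, the Poisson likelihood is conjugate: the posterior is Gamma(α + ΣXᵢ, β + n).
Batch 1: sum of counts S = 50 over n = 6 days.
After batch 1: Gamma(α+S, β+n) = Gamma(2.5+50, 5.1+6) = Gamma(52.5, 11.1).
Batch 2: sum of counts S = 48 over n = 4 days.
After batch 2: Gamma(α+S, β+n) = Gamma(52.5+48, 11.1+4) = Gamma(100.5, 15.1).
Var = α/β² = 100.5/15.1² = 0.4408.

0.4408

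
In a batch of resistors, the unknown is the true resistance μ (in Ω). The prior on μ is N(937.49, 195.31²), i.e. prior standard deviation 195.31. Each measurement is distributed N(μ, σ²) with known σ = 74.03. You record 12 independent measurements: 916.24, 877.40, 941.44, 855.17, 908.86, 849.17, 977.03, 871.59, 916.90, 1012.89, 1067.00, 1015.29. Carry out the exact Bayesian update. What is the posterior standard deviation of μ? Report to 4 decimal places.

21.2438

For Normal data with known variance σ², a Normal(μ₀, σ₀²) prior on μ is conjugate. Posterior precision = 1/σ₀² + n/σ²; posterior mean is the precision-weighted average of μ₀ and x̄.
σ₀² = 195.31² = 38145.9961, σ² = 74.03² = 5480.4409; σ² + n·σ₀² = 5480.4409 + 12·38145.9961 = 463232.3941.
Posterior precision = 1/σ₀² + n/σ² = 1/38145.9961 + 12/5480.4409 = (σ² + n·σ₀²)/(σ₀²σ²) = 463232.3941/(38145.9961·5480.4409); posterior variance σₙ² = σ₀²σ²/(σ² + n·σ₀²) = 38145.9961·5480.4409/463232.3941 = 451.300211.
Posterior SD = √σₙ² = √(38145.9961·5480.4409/463232.3941) = 21.2438.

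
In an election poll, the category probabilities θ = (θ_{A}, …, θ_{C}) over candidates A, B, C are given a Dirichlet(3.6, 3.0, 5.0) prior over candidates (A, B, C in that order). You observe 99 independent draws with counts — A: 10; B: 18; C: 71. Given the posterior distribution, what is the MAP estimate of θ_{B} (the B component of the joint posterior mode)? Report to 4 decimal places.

The Dirichlet prior is conjugate to the Multinomial likelihood: each posterior αⱼ = prior αⱼ + observed count nⱼ.
Posterior concentration: (13.6, 21.0, 76.0), total = 110.6.
Joint mode component: (α_{B}−1)/(Σα−K) = 20.0/107.6 = 0.1859.

0.1859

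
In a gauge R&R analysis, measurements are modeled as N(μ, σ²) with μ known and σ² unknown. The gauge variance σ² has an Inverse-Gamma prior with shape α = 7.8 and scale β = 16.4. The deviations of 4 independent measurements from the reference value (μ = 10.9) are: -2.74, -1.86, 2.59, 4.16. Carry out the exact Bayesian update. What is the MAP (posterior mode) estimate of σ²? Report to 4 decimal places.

3.1380

With known mean μ and an Inverse-Gamma(α, β) prior on σ², the Normal likelihood is conjugate: posterior is Inv-Gamma(α + n/2, β + Σ(xᵢ−μ)²/2).
Σ(xᵢ−μ)² = (-2.74)² + (-1.86)² + (2.59)² + (4.16)² = 34.9809.
Posterior: Inv-Gamma(7.8 + 4/2, 16.4 + 34.9809/2) = Inv-Gamma(9.80, 33.89045).
Mode = β/(α+1) = 33.89045/10.80 = 3.1380.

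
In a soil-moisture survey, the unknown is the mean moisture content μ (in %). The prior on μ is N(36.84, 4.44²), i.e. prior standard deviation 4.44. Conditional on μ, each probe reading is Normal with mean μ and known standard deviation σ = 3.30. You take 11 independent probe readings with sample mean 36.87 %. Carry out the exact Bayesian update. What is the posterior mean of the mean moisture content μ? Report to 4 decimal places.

36.8686

For Normal data with known variance σ², a Normal(μ₀, σ₀²) prior on μ is conjugate. Posterior precision = 1/σ₀² + n/σ²; posterior mean is the precision-weighted average of μ₀ and x̄.
n·x̄ = 11·36.87 = 405.57.
σ₀² = 4.44² = 19.7136, σ² = 3.30² = 10.89; σ² + n·σ₀² = 10.89 + 11·19.7136 = 227.7396.
Posterior mean = (μ₀/σ₀² + n·x̄/σ²)/(1/σ₀² + n/σ²) = (σ²·μ₀ + σ₀²·n·x̄)/(σ² + n·σ₀²) = (10.89·36.84 + 19.7136·405.57)/227.7396 = 8396.432352/227.7396 = 36.8686.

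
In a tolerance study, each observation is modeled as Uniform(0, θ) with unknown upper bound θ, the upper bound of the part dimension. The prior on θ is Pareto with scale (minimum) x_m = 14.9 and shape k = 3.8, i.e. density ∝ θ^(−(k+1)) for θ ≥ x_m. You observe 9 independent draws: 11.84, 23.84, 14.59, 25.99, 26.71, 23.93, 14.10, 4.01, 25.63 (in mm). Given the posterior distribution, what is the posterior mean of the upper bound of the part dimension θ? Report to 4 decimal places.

28.9736

A Pareto(scale x_m, shape k) prior on the upper bound θ of Uniform(0, θ) is conjugate: posterior is Pareto(max(x_m, max xᵢ), k + n).
Sample maximum = 26.71; prior scale x_m = 14.9 → posterior scale = max = 26.71.
Posterior shape = 3.8 + 9 = 12.8.
E[θ|data] = k·x_m/(k−1) = 12.8·26.71/11.8 = 28.9736.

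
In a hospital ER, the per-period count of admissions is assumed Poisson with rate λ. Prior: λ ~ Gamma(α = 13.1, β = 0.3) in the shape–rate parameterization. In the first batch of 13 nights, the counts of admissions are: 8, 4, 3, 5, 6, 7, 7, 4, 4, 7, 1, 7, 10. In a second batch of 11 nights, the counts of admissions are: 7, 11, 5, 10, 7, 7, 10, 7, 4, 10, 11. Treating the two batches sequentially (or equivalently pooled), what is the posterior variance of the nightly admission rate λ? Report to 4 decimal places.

0.2965

With a Gamma(shape α, rate β) prior, the Poisson likelihood is conjugate: the posterior is Gamma(α + ΣXᵢ, β + n).
Batch 1: sum of counts S = 73 over n = 13 nights.
After batch 1: Gamma(α+S, β+n) = Gamma(13.1+73, 0.3+13) = Gamma(86.1, 13.3).
Batch 2: sum of counts S = 89 over n = 11 nights.
After batch 2: Gamma(α+S, β+n) = Gamma(86.1+89, 13.3+11) = Gamma(175.1, 24.3).
Var = α/β² = 175.1/24.3² = 0.2965.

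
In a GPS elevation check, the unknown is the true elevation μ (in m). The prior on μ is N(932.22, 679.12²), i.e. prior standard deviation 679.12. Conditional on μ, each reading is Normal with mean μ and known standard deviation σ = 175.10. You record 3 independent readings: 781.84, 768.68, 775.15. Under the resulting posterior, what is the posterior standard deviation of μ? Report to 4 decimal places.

For Normal data with known variance σ², a Normal(μ₀, σ₀²) prior on μ is conjugate. Posterior precision = 1/σ₀² + n/σ²; posterior mean is the precision-weighted average of μ₀ and x̄.
σ₀² = 679.12² = 461203.9744, σ² = 175.10² = 30660.01; σ² + n·σ₀² = 30660.01 + 3·461203.9744 = 1414271.9332.
Posterior precision = 1/σ₀² + n/σ² = 1/461203.9744 + 3/30660.01 = (σ² + n·σ₀²)/(σ₀²σ²) = 1414271.9332/(461203.9744·30660.01); posterior variance σₙ² = σ₀²σ²/(σ² + n·σ₀²) = 461203.9744·30660.01/1414271.9332 = 9998.443818.
Posterior SD = √σₙ² = √(461203.9744·30660.01/1414271.9332) = 99.9922.

99.9922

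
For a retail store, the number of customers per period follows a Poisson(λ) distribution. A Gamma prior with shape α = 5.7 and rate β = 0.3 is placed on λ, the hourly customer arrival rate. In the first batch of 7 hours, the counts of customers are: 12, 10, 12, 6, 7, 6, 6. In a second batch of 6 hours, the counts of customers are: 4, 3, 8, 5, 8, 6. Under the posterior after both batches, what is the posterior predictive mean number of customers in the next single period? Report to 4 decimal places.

7.4211

With a Gamma(shape α, rate β) prior, the Poisson likelihood is conjugate: the posterior is Gamma(α + ΣXᵢ, β + n).
Batch 1: sum of counts S = 59 over n = 7 hours.
After batch 1: Gamma(α+S, β+n) = Gamma(5.7+59, 0.3+7) = Gamma(64.7, 7.3).
Batch 2: sum of counts S = 34 over n = 6 hours.
After batch 2: Gamma(α+S, β+n) = Gamma(64.7+34, 7.3+6) = Gamma(98.7, 13.3).
The predictive distribution for one future period is NegBinom with mean α/β = 7.4211.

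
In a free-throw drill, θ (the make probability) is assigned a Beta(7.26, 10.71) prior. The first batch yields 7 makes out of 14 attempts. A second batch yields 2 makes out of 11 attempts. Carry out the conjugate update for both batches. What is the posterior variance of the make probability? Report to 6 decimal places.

0.005349

The Beta prior is conjugate to a Binomial/Bernoulli likelihood; the update adds successes to α and failures to β.
After batch 1: Beta(7.26+7, 10.71+7) = Beta(14.26, 17.71).
After batch 2: Beta(14.26+2, 17.71+9) = Beta(16.26, 26.71).
Var = αβ/((α+β)²(α+β+1)) = 16.26·26.71/(42.97²·43.97) = 0.005349.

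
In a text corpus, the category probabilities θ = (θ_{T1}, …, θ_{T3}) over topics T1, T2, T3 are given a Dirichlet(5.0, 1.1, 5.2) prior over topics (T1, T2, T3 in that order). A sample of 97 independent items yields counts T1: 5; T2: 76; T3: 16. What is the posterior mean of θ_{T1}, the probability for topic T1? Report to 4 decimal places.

0.0923

The Dirichlet prior is conjugate to the Multinomial likelihood: each posterior αⱼ = prior αⱼ + observed count nⱼ.
Posterior concentration: (10.0, 77.1, 21.2), total = 108.3.
E[θ_{T1}|data] = α_{T1}/Σα = 10.0/108.3 = 0.0923.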